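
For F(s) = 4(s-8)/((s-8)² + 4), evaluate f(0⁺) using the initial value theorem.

f(0⁺) = lim_{s→∞} sF(s) = lim_{s→∞} 4s(s-8)/((s-8)² + 4) = 4

Final answer: 4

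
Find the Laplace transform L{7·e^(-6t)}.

L{e^(at)} = 1/(s-a), so L{e^(-6t)} = 1/(s+6). Then L{7·e^(-6t)} = 7/(s+6)

Final answer: 7/(s+6)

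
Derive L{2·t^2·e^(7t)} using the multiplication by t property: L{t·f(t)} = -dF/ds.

Using L{t^n·e^(at)} = n!/(s-a)^(n+1), L{t^2·e^(7t)} = 2/(s-7)^3, so L{2·t^2·e^(7t)} = 2·2/(s-7)^3 = 4/(s-7)^3

Final answer: 4/(s-7)^3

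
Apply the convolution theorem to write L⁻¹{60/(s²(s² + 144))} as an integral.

60/(s²(s² + 144)) = (1/s²)·(60/(s² + 144)) = L{t}·L{5·sin(12t)}. So f(t) = t*(5·sin(12t)) = ∫₀ᵗ 5τ·sin(12(t-τ)) dτ

Final answer: ∫₀ᵗ 5τ·sin(12(t-τ)) dτ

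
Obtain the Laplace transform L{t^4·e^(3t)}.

L{t^n·e^(at)} = n!/(s-a)^(n+1), so L{t^4·e^(3t)} = 24/(s-3)^5

Final answer: 24/(s-3)^5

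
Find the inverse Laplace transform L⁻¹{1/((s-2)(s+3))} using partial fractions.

Decompose: A/(s-2) + B/(s+3). A = 1/5, B = -1/5. f(t) = (e^(2t) - e^(-3t))/5

Final answer: (e^(2t) - e^(-3t))/5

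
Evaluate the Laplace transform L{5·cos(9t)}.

L{cos(ωt)} = s/(s² + ω²), so L{cos(9t)} = s/(s² + 81). Then L{5·cos(9t)} = 5·s/(s² + 81) = 5s/(s² + 81)

Final answer: 5s/(s² + 81)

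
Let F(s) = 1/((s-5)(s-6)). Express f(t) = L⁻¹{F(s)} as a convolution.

1/((s-5)(s-6)) = (1/(s-5))·(1/(s-6)) = L{e^(5t)}·L{e^(6t)}. So f(t) = e^(5t)*e^(6t) = ∫₀ᵗ e^(5τ)·e^(6(t-τ)) dτ

Final answer: ∫₀ᵗ e^(5τ)·e^(6(t-τ)) dτ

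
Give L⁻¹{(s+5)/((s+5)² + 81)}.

Using frequency shift: L⁻¹{(s-a)/((s-a)² + b²)} = e^(at)cos(bt). Here a=-5, b=9

Final answer: e^(-5t)·cos(9t)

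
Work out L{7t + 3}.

L{7t + 3} = 7·L{t} + 3·L{1} = 7/s² + 3/s

Final answer: 7/s² + 3/s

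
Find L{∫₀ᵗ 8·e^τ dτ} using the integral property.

L{∫₀ᵗ f(τ)dτ} = F(s)/s with F(s) = 8/(s-1), so L{∫₀ᵗ 8·e^τ dτ} = 8/(s(s-1))

Final answer: 8/(s(s-1))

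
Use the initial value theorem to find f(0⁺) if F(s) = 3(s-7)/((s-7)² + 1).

f(0⁺) = lim_{s→∞} sF(s) = lim_{s→∞} 3s(s-7)/((s-7)² + 1) = 3

Final answer: 3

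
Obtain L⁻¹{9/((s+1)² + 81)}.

Form: b/((s-a)² + b²) → e^(at)sin(bt). With a=-1, b=9

Final answer: e^(-t)·sin(9t)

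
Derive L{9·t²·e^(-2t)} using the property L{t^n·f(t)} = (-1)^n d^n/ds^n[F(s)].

L{e^(-2t)} = 1/(s+2). d/ds[1/(s+2)] = -1/(s+2)². d²/ds²[1/(s+2)] = 2/(s+2)³. So L{t²·e^(-2t)} = (-1)² · 2/(s+2)³ = 2/(s+2)³. Then L{9·t²·e^(-2t)} = 9·2/(s+2)³ = 18/(s+2)³

Final answer: 18/(s+2)³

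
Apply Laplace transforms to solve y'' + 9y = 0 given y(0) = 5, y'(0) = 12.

L{y''} + 9L{y} = 0. s²Y - 5s - 12 + 9Y = 0. Y(s² + 9) = 5s + 12. Y = (5s + 12)/(s² + 9). Inverting: y(t) = 5cos(3t) + 4sin(3t)

Final answer: y(t) = 5cos(3t) + 4sin(3t)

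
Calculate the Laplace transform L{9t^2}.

L{9t^2} = 9 · L{t^2} = 9 · 2/s^3 = 18/s^3

Final answer: 18/s^3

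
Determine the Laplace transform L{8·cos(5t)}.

L{cos(ωt)} = s/(s² + ω²), so L{cos(5t)} = s/(s² + 25). Then L{8·cos(5t)} = 8·s/(s² + 25) = 8s/(s² + 25)

Final answer: 8s/(s² + 25)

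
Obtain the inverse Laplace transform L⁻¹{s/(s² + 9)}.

L⁻¹{s/(s² + 9)} = cos(3t)

Final answer: cos(3t)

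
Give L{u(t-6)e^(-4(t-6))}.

u(t-a)f(t-a) with f(t)=e^(-4t). L{e^(-4t)} = 1/(s+4). By time shift: e^(-6s)/(s+4)

Final answer: e^(-6s)/(s+4)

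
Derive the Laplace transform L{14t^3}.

L{14t^3} = 14 · L{t^3} = 14 · 6/s^4 = 84/s^4

Final answer: 84/s^4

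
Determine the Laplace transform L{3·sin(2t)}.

L{sin(ωt)} = ω/(s² + ω²), so L{sin(2t)} = 2/(s² + 4). Then L{3·sin(2t)} = 3·2/(s² + 4) = 6/(s² + 4)

Final answer: 6/(s² + 4)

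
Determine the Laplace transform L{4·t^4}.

L{t^n} = n!/s^(n+1), so L{t^4} = 24/s^5. Then L{4·t^4} = 4·24/s^5 = 96/s^5

Final answer: 96/s^5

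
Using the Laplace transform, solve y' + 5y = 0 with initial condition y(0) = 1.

L{y'} + 5L{y} = 0. sY - 1 + 5Y = 0. Y(s+5) = 1. Y = 1/(s+5)

Final answer: y(t) = e^(-5t)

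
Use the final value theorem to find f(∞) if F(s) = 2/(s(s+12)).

f(∞) = lim_{s→0} s·2/(s(s+12)) = lim_{s→0} 2/(s+12) = 2/12 = 1/6

Final answer: 1/6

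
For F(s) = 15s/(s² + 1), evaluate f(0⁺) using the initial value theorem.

f(0⁺) = lim_{s→∞} s·15s/(s² + 1) = lim_{s→∞} 15s²/(s² + 1) = 15

Final answer: 15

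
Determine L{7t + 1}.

L{7t + 1} = 7·L{t} + L{1} = 7/s² + 1/s

Final answer: 7/s² + 1/s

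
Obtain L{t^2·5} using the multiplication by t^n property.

L{5} = 5/s. d^1/ds^1[1/s] = -1/s². d^2/ds^2[1/s] = 2/s^3. So L{t^2} = (-1)^{2}·2/s^3 = 2/s^3. Then L{t^2·5} = 5·2/s^3 = 10/s^3

Final answer: 10/s^3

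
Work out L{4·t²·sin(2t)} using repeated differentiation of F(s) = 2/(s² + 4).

F(s) = 2/(s² + 4). F'(s) = -4s/(s² + 4)². F''(s) = -4(4 - 3s²)/(s² + 4)³ = (12s² - 16)/(s² + 4)³. So L{t²·sin(2t)} = (-1)² F''(s) = (12s² - 16)/(s² + 4)³. Then L{4·t²·sin(2t)} = 4·(12s² - 16)/(s² + 4)³ = (48s² - 64)/(s² + 4)³

Final answer: (48s² - 64)/(s² + 4)³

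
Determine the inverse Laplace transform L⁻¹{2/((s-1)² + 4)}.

Using frequency shift, L⁻¹{2/((s-1)² + 4)} = e^t·sin(2t)

Final answer: e^t·sin(2t)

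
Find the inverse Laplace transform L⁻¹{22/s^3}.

L⁻¹{n!/s^(n+1)} = t^n with n=2. So L⁻¹{2/s^3} = t^2, and L⁻¹{22/s^3} = (22/2)·t^2 = 11·t^2

Final answer: 11·t^2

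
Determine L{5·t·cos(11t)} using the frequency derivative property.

L{cos(11t)} = s/(s² + 121). Derivative: d/ds[s/(s² + 121)] = [(s² + 121) - s·2s]/(s² + 121)² = (121 - s²)/(s² + 121)². So L{t·cos(11t)} = -F'(s) = (s² - 121)/(s² + 121)². Then L{5·t·cos(11t)} = 5·(s² - 121)/(s² + 121)²

Final answer: 5·(s² - 121)/(s² + 121)²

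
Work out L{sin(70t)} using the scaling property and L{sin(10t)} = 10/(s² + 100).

Using L{f(at)} = (1/a)F(s/a) with a=7: L{sin(70t)} = (1/7) · 10/((s/7)² + 100) = (1/7) · 10·49/(s² + 4900) = 70/(s² + 4900)

Final answer: 70/(s² + 4900)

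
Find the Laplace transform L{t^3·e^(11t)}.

L{t^n·e^(at)} = n!/(s-a)^(n+1), so L{t^3·e^(11t)} = 6/(s-11)^4

Final answer: 6/(s-11)^4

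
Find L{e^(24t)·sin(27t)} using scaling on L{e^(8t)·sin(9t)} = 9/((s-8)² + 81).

Scaling with a=3: L{e^(24t)·sin(27t)} = (1/3) · 9/((s/3-8)² + 81). Simplifying: 27/((s-24)² + 729)

Final answer: 27/((s-24)² + 729)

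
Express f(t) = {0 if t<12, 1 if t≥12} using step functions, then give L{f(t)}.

f(t) = u(t-12). L{u(t-12)} = e^(-12s)/s, so L{f(t)} = e^(-12s)/s

Final answer: e^(-12s)/s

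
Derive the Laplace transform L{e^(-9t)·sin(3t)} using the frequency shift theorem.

Frequency shift: L{e^(at)f(t)} = F(s-a). L{e^(-9t)·sin(3t)} = 3/((s+9)² + 9)

Final answer: 3/((s+9)² + 9)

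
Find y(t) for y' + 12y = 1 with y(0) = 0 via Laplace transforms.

sY + 12Y = 1/s. Y = 1/(s(s+12)). Partial fractions: Y = 1/12/s - 1/12/(s+12)

Final answer: y(t) = 1/12(1 - e^(-12t))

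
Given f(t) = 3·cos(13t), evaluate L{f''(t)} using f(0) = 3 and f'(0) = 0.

F(s) = 3s/(s² + 169). L{f''(t)} = s²F(s) - sf(0) - f'(0) = 3s³/(s² + 169) - 3s = (3s³ - 3s(s² + 169))/(s² + 169) = -507s/(s² + 169)

Final answer: -507s/(s² + 169)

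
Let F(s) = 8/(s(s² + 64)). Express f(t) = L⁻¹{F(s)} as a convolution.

8/(s(s² + 64)) = (1/s)·(8/(s² + 64)) = L{1}·L{sin(8t)}. So f(t) = 1*(sin(8t)) = ∫₀ᵗ sin(8τ) dτ

Final answer: ∫₀ᵗ sin(8τ) dτ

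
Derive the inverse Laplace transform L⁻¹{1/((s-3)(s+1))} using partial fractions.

Decompose: A/(s-3) + B/(s+1). A = 1/4, B = -1/4. f(t) = (e^(3t) - e^(-t))/4

Final answer: (e^(3t) - e^(-t))/4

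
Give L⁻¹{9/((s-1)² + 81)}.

Form: b/((s-a)² + b²) → e^(at)sin(bt). With a=1, b=9

Final answer: e^t·sin(9t)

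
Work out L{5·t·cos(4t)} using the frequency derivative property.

L{cos(4t)} = s/(s² + 16). Derivative: d/ds[s/(s² + 16)] = [(s² + 16) - s·2s]/(s² + 16)² = (16 - s²)/(s² + 16)². So L{t·cos(4t)} = -F'(s) = (s² - 16)/(s² + 16)². Then L{5·t·cos(4t)} = 5·(s² - 16)/(s² + 16)²

Final answer: 5·(s² - 16)/(s² + 16)²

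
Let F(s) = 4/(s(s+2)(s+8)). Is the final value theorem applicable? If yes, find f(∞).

Poles of sF(s) = 4/((s+2)(s+8)) are at s = -2 and s = -8, both in the left half-plane. Theorem applies. f(∞) = lim_{s→0} sF(s) = 4/(2·8) = 1/4

Final answer: 1/4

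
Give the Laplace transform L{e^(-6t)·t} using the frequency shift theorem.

L{e^(at)·t^n} = n!/(s-a)^(n+1), so L{e^(-6t)·t} = 1/(s+6)^2

Final answer: 1/(s+6)^2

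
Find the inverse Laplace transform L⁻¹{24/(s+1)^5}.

L⁻¹{n!/(s-a)^(n+1)} = t^n·e^(at), so L⁻¹{24/(s+1)^5} = t^4·e^(-t)

Final answer: t^4·e^(-t)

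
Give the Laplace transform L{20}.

L{20} = 20 · L{1} = 20/s

Final answer: 20/s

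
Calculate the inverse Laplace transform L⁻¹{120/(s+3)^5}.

L⁻¹{n!/(s-a)^(n+1)} = t^n·e^(at) with n=4, a=-3. So L⁻¹{24/(s+3)^5} = t^4·e^(-3t), and L⁻¹{120/(s+3)^5} = (120/24)·t^4·e^(-3t) = 5·t^4·e^(-3t)

Final answer: 5·t^4·e^(-3t)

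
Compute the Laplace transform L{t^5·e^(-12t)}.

L{t^n·e^(at)} = n!/(s-a)^(n+1), so L{t^5·e^(-12t)} = 120/(s+12)^6

Final answer: 120/(s+12)^6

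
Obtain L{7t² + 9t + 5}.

L{7t² + 9t + 5} = 7·2/s³ + 9/s² + 5/s = 14/s³ + 9/s² + 5/s

Final answer: 14/s³ + 9/s² + 5/s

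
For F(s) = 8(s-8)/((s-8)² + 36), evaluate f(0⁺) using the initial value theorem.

f(0⁺) = lim_{s→∞} sF(s) = lim_{s→∞} 8s(s-8)/((s-8)² + 36) = 8

Final answer: 8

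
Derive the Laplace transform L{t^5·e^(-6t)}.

L{t^n·e^(at)} = n!/(s-a)^(n+1), so L{t^5·e^(-6t)} = 120/(s+6)^6

Final answer: 120/(s+6)^6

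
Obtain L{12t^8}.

L{t^n} = n!/s^(n+1). So L{12t^8} = 12·8!/s^9 = 483840/s^9

Final answer: 483840/s^9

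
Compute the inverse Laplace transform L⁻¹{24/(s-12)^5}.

L⁻¹{n!/(s-a)^(n+1)} = t^n·e^(at), so L⁻¹{24/(s-12)^5} = t^4·e^(12t)

Final answer: t^4·e^(12t)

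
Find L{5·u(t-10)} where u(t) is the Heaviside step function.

L{u(t-a)} = e^(-as)/s. Here a=10, so L{u(t-10)} = e^(-10s)/s, and L{5·u(t-10)} = 5·e^(-10s)/s

Final answer: 5·e^(-10s)/s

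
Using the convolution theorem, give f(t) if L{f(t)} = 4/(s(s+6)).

4/(s(s+6)) = (4/s)·(1/(s+6)) = L{4}·L{e^(-6t)}. By convolution, f(t) = 4*e^(-6t) = ∫₀ᵗ 4·e^(-6τ) dτ = 4·(1 - e^(-6t))/6

Final answer: 4·(1 - e^(-6t))/6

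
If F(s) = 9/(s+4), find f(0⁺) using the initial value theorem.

f(0⁺) = lim_{s→∞} s·9/(s+4) = lim_{s→∞} 9s/(s+4) = 9

Final answer: 9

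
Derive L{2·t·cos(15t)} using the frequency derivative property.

L{cos(15t)} = s/(s² + 225). Derivative: d/ds[s/(s² + 225)] = [(s² + 225) - s·2s]/(s² + 225)² = (225 - s²)/(s² + 225)². So L{t·cos(15t)} = -F'(s) = (s² - 225)/(s² + 225)². Then L{2·t·cos(15t)} = 2·(s² - 225)/(s² + 225)²

Final answer: 2·(s² - 225)/(s² + 225)²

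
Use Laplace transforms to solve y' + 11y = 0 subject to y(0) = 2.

L{y'} + 11L{y} = 0. sY - 2 + 11Y = 0. Y(s+11) = 2. Y = 2/(s+11)

Final answer: y(t) = 2e^(-11t)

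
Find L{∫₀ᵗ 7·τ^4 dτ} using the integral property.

L{∫₀ᵗ f(τ)dτ} = F(s)/s with f(t) = 7t^4. F(s) = 168/s^5, so L{∫₀ᵗ 7·τ^4 dτ} = (168/s^5)/s = 168/s^6. (Check: ∫₀ᵗ 7·τ^4 dτ = 7t^5/5.)

Final answer: 168/s^6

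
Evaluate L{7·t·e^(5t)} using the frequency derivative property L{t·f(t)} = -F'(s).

L{e^(5t)} = 1/(s-5). By frequency derivative: L{t·e^(5t)} = -d/ds[1/(s-5)] = -(-1)/(s-5)² = 1/(s-5)². Then L{7·t·e^(5t)} = 7·1/(s-5)² = 7/(s-5)²

Final answer: 7/(s-5)²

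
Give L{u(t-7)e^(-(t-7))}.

u(t-a)f(t-a) with f(t)=e^(-t). L{e^(-t)} = 1/(s+1). By time shift: e^(-7s)/(s+1)

Final answer: e^(-7s)/(s+1)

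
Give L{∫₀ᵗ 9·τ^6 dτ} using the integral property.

L{∫₀ᵗ f(τ)dτ} = F(s)/s with f(t) = 9t^6. F(s) = 6480/s^7, so L{∫₀ᵗ 9·τ^6 dτ} = (6480/s^7)/s = 6480/s^8. (Check: ∫₀ᵗ 9·τ^6 dτ = 9t^7/7.)

Final answer: 6480/s^8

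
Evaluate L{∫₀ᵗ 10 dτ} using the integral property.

L{∫₀ᵗ f(τ)dτ} = F(s)/s with f(t) = 10. F(s) = 10/s, so L{∫₀ᵗ 10 dτ} = (10/s)/s = 10/s². (Check: ∫₀ᵗ 10 dτ = 10t.)

Final answer: 10/s²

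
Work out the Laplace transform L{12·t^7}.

L{t^n} = n!/s^(n+1), so L{t^7} = 5040/s^8. Then L{12·t^7} = 12·5040/s^8 = 60480/s^8

Final answer: 60480/s^8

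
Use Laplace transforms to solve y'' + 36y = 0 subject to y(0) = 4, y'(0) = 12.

L{y''} + 36L{y} = 0. s²Y - 4s - 12 + 36Y = 0. Y(s² + 36) = 4s + 12. Y = (4s + 12)/(s² + 36). Inverting: y(t) = 4cos(6t) + 2sin(6t)

Final answer: y(t) = 4cos(6t) + 2sin(6t)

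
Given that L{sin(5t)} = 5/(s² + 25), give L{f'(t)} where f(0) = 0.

L{f'(t)} = s·F(s) - f(0) = s·5/(s² + 25) - 0 = 5s/(s² + 25)

Final answer: 5s/(s² + 25)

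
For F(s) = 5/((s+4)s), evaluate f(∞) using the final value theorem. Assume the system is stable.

f(∞) = lim_{s→0} sF(s) = lim_{s→0} 5/(s+4) = 5/4

Final answer: 5/4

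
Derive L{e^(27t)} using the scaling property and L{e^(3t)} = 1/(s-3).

Using L{f(at)} = (1/a)F(s/a) with a=9 and f(t) = e^(3t): L{e^(27t)} = (1/9) · 1/((s/9)-3) = (1/9) · 9/(s-27) = 1/(s-27)

Final answer: 1/(s-27)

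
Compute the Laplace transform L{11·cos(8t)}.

L{cos(ωt)} = s/(s² + ω²), so L{cos(8t)} = s/(s² + 64). Then L{11·cos(8t)} = 11·s/(s² + 64) = 11s/(s² + 64)

Final answer: 11s/(s² + 64)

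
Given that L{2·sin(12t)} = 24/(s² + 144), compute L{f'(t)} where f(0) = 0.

L{f'(t)} = s·F(s) - f(0) = s·24/(s² + 144) - 0 = 24s/(s² + 144)

Final answer: 24s/(s² + 144)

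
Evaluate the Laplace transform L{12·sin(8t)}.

L{sin(ωt)} = ω/(s² + ω²), so L{sin(8t)} = 8/(s² + 64). Then L{12·sin(8t)} = 12·8/(s² + 64) = 96/(s² + 64)

Final answer: 96/(s² + 64)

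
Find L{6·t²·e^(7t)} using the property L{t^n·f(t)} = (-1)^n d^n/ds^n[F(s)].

L{e^(7t)} = 1/(s-7). d/ds[1/(s-7)] = -1/(s-7)². d²/ds²[1/(s-7)] = 2/(s-7)³. So L{t²·e^(7t)} = (-1)² · 2/(s-7)³ = 2/(s-7)³. Then L{6·t²·e^(7t)} = 6·2/(s-7)³ = 12/(s-7)³

Final answer: 12/(s-7)³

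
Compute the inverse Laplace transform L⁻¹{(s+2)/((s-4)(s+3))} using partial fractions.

Using partial fractions, f(t) = (6e^(4t) + e^(-3t))/7

Final answer: (6e^(4t) + e^(-3t))/7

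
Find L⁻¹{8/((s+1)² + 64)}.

Form: b/((s-a)² + b²) → e^(at)sin(bt). With a=-1, b=8

Final answer: e^(-t)·sin(8t)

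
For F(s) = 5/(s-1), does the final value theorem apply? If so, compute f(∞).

sF(s) = 5s/(s-1) has a pole at s = 1 in the right half-plane. Theorem does NOT apply (unstable system; f(t) = 5·e^t grows without bound).

Final answer: Not applicable (unstable)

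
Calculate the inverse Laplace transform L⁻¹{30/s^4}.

L⁻¹{n!/s^(n+1)} = t^n with n=3. So L⁻¹{6/s^4} = t^3, and L⁻¹{30/s^4} = (30/6)·t^3 = 5·t^3

Final answer: 5·t^3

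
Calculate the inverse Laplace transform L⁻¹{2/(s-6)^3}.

L⁻¹{n!/(s-a)^(n+1)} = t^n·e^(at) with n=2, a=6. So L⁻¹{2/(s-6)^3} = t^2·e^(6t)

Final answer: t^2·e^(6t)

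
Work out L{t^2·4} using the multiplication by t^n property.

L{4} = 4/s. d^1/ds^1[1/s] = -1/s². d^2/ds^2[1/s] = 2/s^3. So L{t^2} = (-1)^{2}·2/s^3 = 2/s^3. Then L{t^2·4} = 4·2/s^3 = 8/s^3

Final answer: 8/s^3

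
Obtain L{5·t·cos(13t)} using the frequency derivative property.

L{cos(13t)} = s/(s² + 169). Derivative: d/ds[s/(s² + 169)] = [(s² + 169) - s·2s]/(s² + 169)² = (169 - s²)/(s² + 169)². So L{t·cos(13t)} = -F'(s) = (s² - 169)/(s² + 169)². Then L{5·t·cos(13t)} = 5·(s² - 169)/(s² + 169)²

Final answer: 5·(s² - 169)/(s² + 169)²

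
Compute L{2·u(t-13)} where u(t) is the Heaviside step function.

L{u(t-a)} = e^(-as)/s. Here a=13, so L{u(t-13)} = e^(-13s)/s, and L{2·u(t-13)} = 2·e^(-13s)/s

Final answer: 2·e^(-13s)/s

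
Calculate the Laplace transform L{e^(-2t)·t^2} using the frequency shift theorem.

L{e^(at)·t^n} = n!/(s-a)^(n+1), so L{e^(-2t)·t^2} = 2/(s+2)^3

Final answer: 2/(s+2)^3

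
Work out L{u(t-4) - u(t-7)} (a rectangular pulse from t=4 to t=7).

L{u(t-a)} = e^(-as)/s. L{u(t-4) - u(t-7)} = (e^(-4s) - e^(-7s))/s

Final answer: (e^(-4s) - e^(-7s))/s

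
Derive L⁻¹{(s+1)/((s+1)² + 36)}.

Using frequency shift: L⁻¹{(s-a)/((s-a)² + b²)} = e^(at)cos(bt). Here a=-1, b=6

Final answer: e^(-t)·cos(6t)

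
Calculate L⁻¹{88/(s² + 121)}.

This is the form c·a/(s² + a²) with a = 11, c = 8. L⁻¹ = 8·sin(11t)

Final answer: 8·sin(11t)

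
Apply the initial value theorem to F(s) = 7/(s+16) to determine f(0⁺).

f(0⁺) = lim_{s→∞} s·7/(s+16) = lim_{s→∞} 7s/(s+16) = 7

Final answer: 7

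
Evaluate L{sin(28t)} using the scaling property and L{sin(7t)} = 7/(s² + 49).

Using L{f(at)} = (1/a)F(s/a) with a=4: L{sin(28t)} = (1/4) · 7/((s/4)² + 49) = (1/4) · 7·16/(s² + 784) = 28/(s² + 784)

Final answer: 28/(s² + 784)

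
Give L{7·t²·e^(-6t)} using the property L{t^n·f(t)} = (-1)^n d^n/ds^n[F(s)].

L{e^(-6t)} = 1/(s+6). d/ds[1/(s+6)] = -1/(s+6)². d²/ds²[1/(s+6)] = 2/(s+6)³. So L{t²·e^(-6t)} = (-1)² · 2/(s+6)³ = 2/(s+6)³. Then L{7·t²·e^(-6t)} = 7·2/(s+6)³ = 14/(s+6)³

Final answer: 14/(s+6)³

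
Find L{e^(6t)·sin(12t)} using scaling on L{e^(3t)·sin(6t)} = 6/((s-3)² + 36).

Scaling with a=2: L{e^(6t)·sin(12t)} = (1/2) · 6/((s/2-3)² + 36). Simplifying: 12/((s-6)² + 144)

Final answer: 12/((s-6)² + 144)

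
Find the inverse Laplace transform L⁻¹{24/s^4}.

L⁻¹{n!/s^(n+1)} = t^n with n=3. So L⁻¹{6/s^4} = t^3, and L⁻¹{24/s^4} = (24/6)·t^3 = 4·t^3

Final answer: 4·t^3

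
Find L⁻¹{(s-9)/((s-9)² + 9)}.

Using frequency shift: L⁻¹{(s-a)/((s-a)² + b²)} = e^(at)cos(bt). Here a=9, b=3

Final answer: e^(9t)·cos(3t)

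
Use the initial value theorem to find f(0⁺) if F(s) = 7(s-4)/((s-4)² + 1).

f(0⁺) = lim_{s→∞} sF(s) = lim_{s→∞} 7s(s-4)/((s-4)² + 1) = 7

Final answer: 7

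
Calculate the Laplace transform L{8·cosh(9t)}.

L{cosh(ωt)} = s/(s² - ω²), so L{cosh(9t)} = s/(s² - 81). Then L{8·cosh(9t)} = 8·s/(s² - 81) = 8s/(s² - 81)

Final answer: 8s/(s² - 81)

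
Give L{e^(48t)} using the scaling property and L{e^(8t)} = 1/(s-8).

Using L{f(at)} = (1/a)F(s/a) with a=6 and f(t) = e^(8t): L{e^(48t)} = (1/6) · 1/((s/6)-8) = (1/6) · 6/(s-48) = 1/(s-48)

Final answer: 1/(s-48)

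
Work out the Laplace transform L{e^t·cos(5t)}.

L{e^(at)·cos(ωt)} = (s-a)/((s-a)² + ω²), so L{e^t·cos(5t)} = (s-1)/((s-1)² + 25)

Final answer: (s-1)/((s-1)² + 25)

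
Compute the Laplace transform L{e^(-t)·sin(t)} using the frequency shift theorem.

Frequency shift: L{e^(at)f(t)} = F(s-a). L{e^(-t)·sin(t)} = 1/((s+1)² + 1)

Final answer: 1/((s+1)² + 1)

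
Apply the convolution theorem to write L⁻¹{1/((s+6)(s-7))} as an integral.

1/((s+6)(s-7)) = (1/(s+6))·(1/(s-7)) = L{e^(-6t)}·L{e^(7t)}. So f(t) = e^(-6t)*e^(7t) = ∫₀ᵗ e^(-6τ)·e^(7(t-τ)) dτ

Final answer: ∫₀ᵗ e^(-6τ)·e^(7(t-τ)) dτ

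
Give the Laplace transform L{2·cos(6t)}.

L{cos(ωt)} = s/(s² + ω²), so L{cos(6t)} = s/(s² + 36). Then L{2·cos(6t)} = 2·s/(s² + 36) = 2s/(s² + 36)

Final answer: 2s/(s² + 36)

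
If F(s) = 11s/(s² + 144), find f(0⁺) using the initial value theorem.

f(0⁺) = lim_{s→∞} s·11s/(s² + 144) = lim_{s→∞} 11s²/(s² + 144) = 11

Final answer: 11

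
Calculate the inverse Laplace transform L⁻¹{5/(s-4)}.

L⁻¹{1/(s-a)} = e^(at), so L⁻¹{1/(s-4)} = e^(4t), and L⁻¹{5/(s-4)} = 5·e^(4t)

Final answer: 5·e^(4t)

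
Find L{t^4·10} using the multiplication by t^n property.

L{10} = 10/s. d^1/ds^1[1/s] = -1/s². d^2/ds^2[1/s] = 2/s^3. d^3/ds^3[1/s] = -6/s^4. d^4/ds^4[1/s] = 24/s^5. So L{t^4} = (-1)^{4}·24/s^5 = 24/s^5. Then L{t^4·10} = 10·24/s^5 = 240/s^5

Final answer: 240/s^5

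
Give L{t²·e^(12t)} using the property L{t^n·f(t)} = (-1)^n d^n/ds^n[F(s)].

L{e^(12t)} = 1/(s-12). d/ds[1/(s-12)] = -1/(s-12)². d²/ds²[1/(s-12)] = 2/(s-12)³. So L{t²·e^(12t)} = (-1)² · 2/(s-12)³ = 2/(s-12)³

Final answer: 2/(s-12)³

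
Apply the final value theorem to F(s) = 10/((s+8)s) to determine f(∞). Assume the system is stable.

f(∞) = lim_{s→0} sF(s) = lim_{s→0} 10/(s+8) = 5/4

Final answer: 5/4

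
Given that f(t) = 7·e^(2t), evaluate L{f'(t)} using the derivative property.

f(0) = 7, F(s) = 7/(s-2). L{f'(t)} = s·F(s) - f(0) = 7s/(s-2) - 7 = (7s - 7(s-2))/(s-2) = 14/(s-2)

Final answer: 14/(s-2)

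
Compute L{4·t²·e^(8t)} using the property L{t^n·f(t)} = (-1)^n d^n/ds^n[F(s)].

L{e^(8t)} = 1/(s-8). d/ds[1/(s-8)] = -1/(s-8)². d²/ds²[1/(s-8)] = 2/(s-8)³. So L{t²·e^(8t)} = (-1)² · 2/(s-8)³ = 2/(s-8)³. Then L{4·t²·e^(8t)} = 4·2/(s-8)³ = 8/(s-8)³

Final answer: 8/(s-8)³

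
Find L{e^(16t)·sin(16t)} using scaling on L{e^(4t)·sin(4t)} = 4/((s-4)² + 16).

Scaling with a=4: L{e^(16t)·sin(16t)} = (1/4) · 4/((s/4-4)² + 16). Simplifying: 16/((s-16)² + 256)

Final answer: 16/((s-16)² + 256)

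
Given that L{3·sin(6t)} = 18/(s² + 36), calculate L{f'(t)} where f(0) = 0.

L{f'(t)} = s·F(s) - f(0) = s·18/(s² + 36) - 0 = 18s/(s² + 36)

Final answer: 18s/(s² + 36)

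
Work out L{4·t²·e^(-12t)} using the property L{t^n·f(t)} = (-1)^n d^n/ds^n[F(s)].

L{e^(-12t)} = 1/(s+12). d/ds[1/(s+12)] = -1/(s+12)². d²/ds²[1/(s+12)] = 2/(s+12)³. So L{t²·e^(-12t)} = (-1)² · 2/(s+12)³ = 2/(s+12)³. Then L{4·t²·e^(-12t)} = 4·2/(s+12)³ = 8/(s+12)³

Final answer: 8/(s+12)³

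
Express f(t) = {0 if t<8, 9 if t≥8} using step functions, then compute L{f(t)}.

f(t) = 9·u(t-8). L{u(t-8)} = e^(-8s)/s, so L{f(t)} = 9·e^(-8s)/s

Final answer: 9·e^(-8s)/s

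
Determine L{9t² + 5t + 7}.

L{9t² + 5t + 7} = 9·2/s³ + 5/s² + 7/s = 18/s³ + 5/s² + 7/s

Final answer: 18/s³ + 5/s² + 7/s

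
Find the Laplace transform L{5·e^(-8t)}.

L{e^(at)} = 1/(s-a), so L{e^(-8t)} = 1/(s+8). Then L{5·e^(-8t)} = 5/(s+8)

Final answer: 5/(s+8)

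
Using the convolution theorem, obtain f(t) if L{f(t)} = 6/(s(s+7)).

6/(s(s+7)) = (6/s)·(1/(s+7)) = L{6}·L{e^(-7t)}. By convolution, f(t) = 6*e^(-7t) = ∫₀ᵗ 6·e^(-7τ) dτ = 6·(1 - e^(-7t))/7

Final answer: 6·(1 - e^(-7t))/7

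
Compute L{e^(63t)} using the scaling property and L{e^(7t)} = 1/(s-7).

Using L{f(at)} = (1/a)F(s/a) with a=9 and f(t) = e^(7t): L{e^(63t)} = (1/9) · 1/((s/9)-7) = (1/9) · 9/(s-63) = 1/(s-63)

Final answer: 1/(s-63)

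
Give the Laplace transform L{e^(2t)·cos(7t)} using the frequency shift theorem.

Frequency shift: L{e^(at)f(t)} = F(s-a). L{e^(2t)·cos(7t)} = (s-2)/((s-2)² + 49)

Final answer: (s-2)/((s-2)² + 49)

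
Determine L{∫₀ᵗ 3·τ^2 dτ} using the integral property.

L{∫₀ᵗ f(τ)dτ} = F(s)/s with f(t) = 3t^2. F(s) = 6/s^3, so L{∫₀ᵗ 3·τ^2 dτ} = (6/s^3)/s = 6/s^4. (Check: ∫₀ᵗ 3·τ^2 dτ = 3t^3/3.)

Final answer: 6/s^4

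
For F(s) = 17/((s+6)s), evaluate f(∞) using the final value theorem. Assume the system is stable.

f(∞) = lim_{s→0} sF(s) = lim_{s→0} 17/(s+6) = 17/6

Final answer: 17/6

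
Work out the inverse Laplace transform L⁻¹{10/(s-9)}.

L⁻¹{1/(s-a)} = e^(at), so L⁻¹{1/(s-9)} = e^(9t), and L⁻¹{10/(s-9)} = 10·e^(9t)

Final answer: 10·e^(9t)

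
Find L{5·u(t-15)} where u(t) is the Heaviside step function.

L{u(t-a)} = e^(-as)/s. Here a=15, so L{u(t-15)} = e^(-15s)/s, and L{5·u(t-15)} = 5·e^(-15s)/s

Final answer: 5·e^(-15s)/s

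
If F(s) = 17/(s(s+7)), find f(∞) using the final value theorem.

f(∞) = lim_{s→0} s·17/(s(s+7)) = lim_{s→0} 17/(s+7) = 17/7 = 17/7

Final answer: 17/7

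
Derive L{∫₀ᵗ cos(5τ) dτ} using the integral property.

L{∫₀ᵗ f(τ)dτ} = F(s)/s with F(s) = s/(s² + 25), so the result is (s/(s² + 25))/s = 1/(s² + 25)

Final answer: 1/(s² + 25)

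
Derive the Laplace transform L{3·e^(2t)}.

L{e^(at)} = 1/(s-a), so L{e^(2t)} = 1/(s-2). Then L{3·e^(2t)} = 3/(s-2)

Final answer: 3/(s-2)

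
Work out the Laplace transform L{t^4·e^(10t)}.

L{t^n·e^(at)} = n!/(s-a)^(n+1), so L{t^4·e^(10t)} = 24/(s-10)^5

Final answer: 24/(s-10)^5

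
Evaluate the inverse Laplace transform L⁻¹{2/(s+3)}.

L⁻¹{1/(s-a)} = e^(at), so L⁻¹{1/(s+3)} = e^(-3t), and L⁻¹{2/(s+3)} = 2·e^(-3t)

Final answer: 2·e^(-3t)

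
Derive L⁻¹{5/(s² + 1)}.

This is the form c·a/(s² + a²) with a = 1, c = 5. L⁻¹ = 5·sin(t)

Final answer: 5·sin(t)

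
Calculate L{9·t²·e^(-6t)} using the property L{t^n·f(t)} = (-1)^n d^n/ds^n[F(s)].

L{e^(-6t)} = 1/(s+6). d/ds[1/(s+6)] = -1/(s+6)². d²/ds²[1/(s+6)] = 2/(s+6)³. So L{t²·e^(-6t)} = (-1)² · 2/(s+6)³ = 2/(s+6)³. Then L{9·t²·e^(-6t)} = 9·2/(s+6)³ = 18/(s+6)³

Final answer: 18/(s+6)³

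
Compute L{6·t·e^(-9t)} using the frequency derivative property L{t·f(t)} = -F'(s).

L{e^(-9t)} = 1/(s+9). By frequency derivative: L{t·e^(-9t)} = -d/ds[1/(s+9)] = -(-1)/(s+9)² = 1/(s+9)². Then L{6·t·e^(-9t)} = 6·1/(s+9)² = 6/(s+9)²

Final answer: 6/(s+9)²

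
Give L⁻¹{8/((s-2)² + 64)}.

Form: b/((s-a)² + b²) → e^(at)sin(bt). With a=2, b=8

Final answer: e^(2t)·sin(8t)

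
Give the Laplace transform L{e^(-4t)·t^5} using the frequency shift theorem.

L{e^(at)·t^n} = n!/(s-a)^(n+1), so L{e^(-4t)·t^5} = 120/(s+4)^6

Final answer: 120/(s+4)^6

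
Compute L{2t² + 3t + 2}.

L{2t² + 3t + 2} = 2·2/s³ + 3/s² + 2/s = 4/s³ + 3/s² + 2/s

Final answer: 4/s³ + 3/s² + 2/s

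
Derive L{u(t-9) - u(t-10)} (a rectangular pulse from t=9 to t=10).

L{u(t-a)} = e^(-as)/s. L{u(t-9) - u(t-10)} = (e^(-9s) - e^(-10s))/s

Final answer: (e^(-9s) - e^(-10s))/s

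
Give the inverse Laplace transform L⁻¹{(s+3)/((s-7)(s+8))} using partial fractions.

Using partial fractions, f(t) = (10e^(7t) + 5e^(-8t))/15

Final answer: (10e^(7t) + 5e^(-8t))/15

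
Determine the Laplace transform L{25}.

L{25} = 25 · L{1} = 25/s

Final answer: 25/s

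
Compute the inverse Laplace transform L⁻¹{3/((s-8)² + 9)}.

Using frequency shift, L⁻¹{3/((s-8)² + 9)} = e^(8t)·sin(3t)

Final answer: e^(8t)·sin(3t)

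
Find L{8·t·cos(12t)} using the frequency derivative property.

L{cos(12t)} = s/(s² + 144). Derivative: d/ds[s/(s² + 144)] = [(s² + 144) - s·2s]/(s² + 144)² = (144 - s²)/(s² + 144)². So L{t·cos(12t)} = -F'(s) = (s² - 144)/(s² + 144)². Then L{8·t·cos(12t)} = 8·(s² - 144)/(s² + 144)²

Final answer: 8·(s² - 144)/(s² + 144)²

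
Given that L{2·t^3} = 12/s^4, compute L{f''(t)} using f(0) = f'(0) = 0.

L{f''(t)} = s²F(s) - sf(0) - f'(0) = s²·12/s^4 - 0 - 0 = 12/s^2

Final answer: 12/s^2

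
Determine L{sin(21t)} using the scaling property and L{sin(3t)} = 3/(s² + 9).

Using L{f(at)} = (1/a)F(s/a) with a=7: L{sin(21t)} = (1/7) · 3/((s/7)² + 9) = (1/7) · 3·49/(s² + 441) = 21/(s² + 441)

Final answer: 21/(s² + 441)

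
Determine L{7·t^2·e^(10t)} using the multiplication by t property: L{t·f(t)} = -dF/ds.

Using L{t^n·e^(at)} = n!/(s-a)^(n+1), L{t^2·e^(10t)} = 2/(s-10)^3, so L{7·t^2·e^(10t)} = 7·2/(s-10)^3 = 14/(s-10)^3

Final answer: 14/(s-10)^3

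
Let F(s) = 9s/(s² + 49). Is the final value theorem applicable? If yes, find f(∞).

The final value theorem requires all poles of sF(s) in the left half-plane. sF(s) = 9s²/(s² + 49) has poles at s = ±7i (imaginary axis). Theorem does NOT apply (oscillatory system).

Final answer: Not applicable (oscillatory)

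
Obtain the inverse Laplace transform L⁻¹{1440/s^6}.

L⁻¹{n!/s^(n+1)} = t^n with n=5. So L⁻¹{120/s^6} = t^5, and L⁻¹{1440/s^6} = (1440/120)·t^5 = 12·t^5

Final answer: 12·t^5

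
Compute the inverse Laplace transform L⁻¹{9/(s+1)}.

L⁻¹{1/(s-a)} = e^(at), so L⁻¹{1/(s+1)} = e^(-t), and L⁻¹{9/(s+1)} = 9·e^(-t)

Final answer: 9·e^(-t)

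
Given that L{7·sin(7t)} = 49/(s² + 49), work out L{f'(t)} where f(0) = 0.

L{f'(t)} = s·F(s) - f(0) = s·49/(s² + 49) - 0 = 49s/(s² + 49)

Final answer: 49s/(s² + 49)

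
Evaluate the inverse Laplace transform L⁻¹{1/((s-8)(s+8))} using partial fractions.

Decompose: A/(s-8) + B/(s+8). A = 1/16, B = -1/16. f(t) = (e^(8t) - e^(-8t))/16

Final answer: (e^(8t) - e^(-8t))/16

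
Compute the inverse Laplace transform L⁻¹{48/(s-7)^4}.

L⁻¹{n!/(s-a)^(n+1)} = t^n·e^(at) with n=3, a=7. So L⁻¹{6/(s-7)^4} = t^3·e^(7t), and L⁻¹{48/(s-7)^4} = (48/6)·t^3·e^(7t) = 8·t^3·e^(7t)

Final answer: 8·t^3·e^(7t)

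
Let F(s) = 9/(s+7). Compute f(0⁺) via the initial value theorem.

f(0⁺) = lim_{s→∞} s·9/(s+7) = lim_{s→∞} 9s/(s+7) = 9

Final answer: 9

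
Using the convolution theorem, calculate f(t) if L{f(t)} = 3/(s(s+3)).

3/(s(s+3)) = (3/s)·(1/(s+3)) = L{3}·L{e^(-3t)}. By convolution, f(t) = 3*e^(-3t) = ∫₀ᵗ 3·e^(-3τ) dτ = 3·(1 - e^(-3t))/3

Final answer: 3·(1 - e^(-3t))/3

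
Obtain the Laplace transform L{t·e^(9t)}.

L{t^n·e^(at)} = n!/(s-a)^(n+1), so L{t·e^(9t)} = 1/(s-9)^2

Final answer: 1/(s-9)^2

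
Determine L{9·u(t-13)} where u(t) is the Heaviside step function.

L{u(t-a)} = e^(-as)/s. Here a=13, so L{u(t-13)} = e^(-13s)/s, and L{9·u(t-13)} = 9·e^(-13s)/s

Final answer: 9·e^(-13s)/s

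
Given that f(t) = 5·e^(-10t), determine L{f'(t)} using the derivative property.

f(0) = 5, F(s) = 5/(s+10). L{f'(t)} = s·F(s) - f(0) = 5s/(s+10) - 5 = (5s - 5(s+10))/(s+10) = -50/(s+10)

Final answer: -50/(s+10)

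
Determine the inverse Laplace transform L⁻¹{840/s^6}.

L⁻¹{n!/s^(n+1)} = t^n with n=5. So L⁻¹{120/s^6} = t^5, and L⁻¹{840/s^6} = (840/120)·t^5 = 7·t^5

Final answer: 7·t^5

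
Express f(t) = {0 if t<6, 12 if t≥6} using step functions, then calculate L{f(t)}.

f(t) = 12·u(t-6). L{u(t-6)} = e^(-6s)/s, so L{f(t)} = 12·e^(-6s)/s

Final answer: 12·e^(-6s)/s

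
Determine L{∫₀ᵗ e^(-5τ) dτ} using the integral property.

L{∫₀ᵗ f(τ)dτ} = F(s)/s with F(s) = 1/(s+5), so L{∫₀ᵗ e^(-5τ) dτ} = 1/(s(s+5))

Final answer: 1/(s(s+5))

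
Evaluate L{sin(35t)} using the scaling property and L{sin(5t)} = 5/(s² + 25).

Using L{f(at)} = (1/a)F(s/a) with a=7: L{sin(35t)} = (1/7) · 5/((s/7)² + 25) = (1/7) · 5·49/(s² + 1225) = 35/(s² + 1225)

Final answer: 35/(s² + 1225)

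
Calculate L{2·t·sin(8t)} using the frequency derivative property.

L{sin(8t)} = 8/(s² + 64). By L{t·f(t)} = -F'(s): -d/ds[8/(s² + 64)] = -(8)·(-2s)/(s² + 64)² = 16s/(s² + 64)². Then L{2·t·sin(8t)} = 2·16s/(s² + 64)² = 32s/(s² + 64)²

Final answer: 32s/(s² + 64)²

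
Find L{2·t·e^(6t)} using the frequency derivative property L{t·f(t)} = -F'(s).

L{e^(6t)} = 1/(s-6). By frequency derivative: L{t·e^(6t)} = -d/ds[1/(s-6)] = -(-1)/(s-6)² = 1/(s-6)². Then L{2·t·e^(6t)} = 2·1/(s-6)² = 2/(s-6)²

Final answer: 2/(s-6)²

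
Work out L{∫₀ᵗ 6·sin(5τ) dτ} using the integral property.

L{∫₀ᵗ f(τ)dτ} = F(s)/s with F(s) = 30/(s² + 25), so the result is (30/(s² + 25))/s = 30/(s(s² + 25))

Final answer: 30/(s(s² + 25))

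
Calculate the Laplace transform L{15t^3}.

L{15t^3} = 15 · L{t^3} = 15 · 6/s^4 = 90/s^4

Final answer: 90/s^4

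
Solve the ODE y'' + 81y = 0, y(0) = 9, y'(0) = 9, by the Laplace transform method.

L{y''} + 81L{y} = 0. s²Y - 9s - 9 + 81Y = 0. Y(s² + 81) = 9s + 9. Y = (9s + 9)/(s² + 81). Inverting: y(t) = 9cos(9t) + sin(9t)

Final answer: y(t) = 9cos(9t) + sin(9t)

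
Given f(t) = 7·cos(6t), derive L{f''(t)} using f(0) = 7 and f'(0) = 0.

F(s) = 7s/(s² + 36). L{f''(t)} = s²F(s) - sf(0) - f'(0) = 7s³/(s² + 36) - 7s = (7s³ - 7s(s² + 36))/(s² + 36) = -252s/(s² + 36)

Final answer: -252s/(s² + 36)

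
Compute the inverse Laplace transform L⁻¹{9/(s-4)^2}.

L⁻¹{n!/(s-a)^(n+1)} = t^n·e^(at) with n=1, a=4. So L⁻¹{1/(s-4)^2} = t·e^(4t), and L⁻¹{9/(s-4)^2} = (9/1)·t·e^(4t) = 9·t·e^(4t)

Final answer: 9·t·e^(4t)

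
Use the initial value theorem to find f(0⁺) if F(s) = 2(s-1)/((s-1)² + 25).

f(0⁺) = lim_{s→∞} sF(s) = lim_{s→∞} 2s(s-1)/((s-1)² + 25) = 2

Final answer: 2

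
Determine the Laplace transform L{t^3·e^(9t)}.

L{t^n·e^(at)} = n!/(s-a)^(n+1), so L{t^3·e^(9t)} = 6/(s-9)^4

Final answer: 6/(s-9)^4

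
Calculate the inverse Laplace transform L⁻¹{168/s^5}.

L⁻¹{n!/s^(n+1)} = t^n with n=4. So L⁻¹{24/s^5} = t^4, and L⁻¹{168/s^5} = (168/24)·t^4 = 7·t^4

Final answer: 7·t^4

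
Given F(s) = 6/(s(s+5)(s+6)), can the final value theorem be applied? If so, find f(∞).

Poles of sF(s) = 6/((s+5)(s+6)) are at s = -5 and s = -6, both in the left half-plane. Theorem applies. f(∞) = lim_{s→0} sF(s) = 6/(5·6) = 1/5

Final answer: 1/5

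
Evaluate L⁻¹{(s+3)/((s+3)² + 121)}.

Using frequency shift: L⁻¹{(s-a)/((s-a)² + b²)} = e^(at)cos(bt). Here a=-3, b=11

Final answer: e^(-3t)·cos(11t)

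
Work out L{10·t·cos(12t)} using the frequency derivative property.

L{cos(12t)} = s/(s² + 144). Derivative: d/ds[s/(s² + 144)] = [(s² + 144) - s·2s]/(s² + 144)² = (144 - s²)/(s² + 144)². So L{t·cos(12t)} = -F'(s) = (s² - 144)/(s² + 144)². Then L{10·t·cos(12t)} = 10·(s² - 144)/(s² + 144)²

Final answer: 10·(s² - 144)/(s² + 144)²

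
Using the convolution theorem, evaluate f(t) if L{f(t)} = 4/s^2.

4/s^2 = (4/s)·(1/s) = L{4}·L{1}. By convolution, f(t) = 4*1 = ∫₀ᵗ 4·1 dτ = 4·t

Final answer: 4·t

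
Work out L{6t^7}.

L{t^n} = n!/s^(n+1). So L{6t^7} = 6·7!/s^8 = 30240/s^8

Final answer: 30240/s^8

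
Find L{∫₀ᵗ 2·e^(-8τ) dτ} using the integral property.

L{∫₀ᵗ f(τ)dτ} = F(s)/s with F(s) = 2/(s+8), so L{∫₀ᵗ 2·e^(-8τ) dτ} = 2/(s(s+8))

Final answer: 2/(s(s+8))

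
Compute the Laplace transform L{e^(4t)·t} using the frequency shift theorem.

L{e^(at)·t^n} = n!/(s-a)^(n+1), so L{e^(4t)·t} = 1/(s-4)^2

Final answer: 1/(s-4)^2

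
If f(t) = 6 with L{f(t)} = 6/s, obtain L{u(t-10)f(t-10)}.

Time shift theorem: L{u(t-a)f(t-a)} = e^(-as)F(s). Here a=10, F(s) = 6/s, so L{u(t-10)f(t-10)} = e^(-10s)·6/s

Final answer: e^(-10s)·6/s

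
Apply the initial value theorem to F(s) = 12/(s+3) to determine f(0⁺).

f(0⁺) = lim_{s→∞} s·12/(s+3) = lim_{s→∞} 12s/(s+3) = 12

Final answer: 12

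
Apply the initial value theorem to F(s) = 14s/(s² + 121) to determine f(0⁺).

f(0⁺) = lim_{s→∞} s·14s/(s² + 121) = lim_{s→∞} 14s²/(s² + 121) = 14

Final answer: 14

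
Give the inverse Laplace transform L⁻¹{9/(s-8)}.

L⁻¹{1/(s-a)} = e^(at), so L⁻¹{1/(s-8)} = e^(8t), and L⁻¹{9/(s-8)} = 9·e^(8t)

Final answer: 9·e^(8t)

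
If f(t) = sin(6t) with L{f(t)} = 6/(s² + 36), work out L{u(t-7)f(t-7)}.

Time shift theorem: L{u(t-a)f(t-a)} = e^(-as)F(s). Here a=7, F(s) = 6/(s² + 36), so L{u(t-7)f(t-7)} = e^(-7s)·6/(s² + 36)

Final answer: e^(-7s)·6/(s² + 36)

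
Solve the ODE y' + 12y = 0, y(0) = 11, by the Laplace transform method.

L{y'} + 12L{y} = 0. sY - 11 + 12Y = 0. Y(s+12) = 11. Y = 11/(s+12)

Final answer: y(t) = 11e^(-12t)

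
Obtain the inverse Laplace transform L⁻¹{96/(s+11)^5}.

L⁻¹{n!/(s-a)^(n+1)} = t^n·e^(at) with n=4, a=-11. So L⁻¹{24/(s+11)^5} = t^4·e^(-11t), and L⁻¹{96/(s+11)^5} = (96/24)·t^4·e^(-11t) = 4·t^4·e^(-11t)

Final answer: 4·t^4·e^(-11t)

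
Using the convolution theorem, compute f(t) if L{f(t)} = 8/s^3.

8/s^3 = (8/s)·(1/s^2) = L{8}·L{t}. By convolution, f(t) = 8*t = ∫₀ᵗ 8·τ dτ = 8·t²/2

Final answer: 8·t²/2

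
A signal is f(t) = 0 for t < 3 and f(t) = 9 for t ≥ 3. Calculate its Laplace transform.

f(t) = 9·u(t-3). L{u(t-3)} = e^(-3s)/s, so L{f(t)} = 9·e^(-3s)/s

Final answer: 9·e^(-3s)/s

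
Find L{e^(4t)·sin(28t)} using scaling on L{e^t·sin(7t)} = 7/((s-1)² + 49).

Scaling with a=4: L{e^(4t)·sin(28t)} = (1/4) · 7/((s/4-1)² + 49). Simplifying: 28/((s-4)² + 784)

Final answer: 28/((s-4)² + 784)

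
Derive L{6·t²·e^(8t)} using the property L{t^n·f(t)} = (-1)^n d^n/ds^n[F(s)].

L{e^(8t)} = 1/(s-8). d/ds[1/(s-8)] = -1/(s-8)². d²/ds²[1/(s-8)] = 2/(s-8)³. So L{t²·e^(8t)} = (-1)² · 2/(s-8)³ = 2/(s-8)³. Then L{6·t²·e^(8t)} = 6·2/(s-8)³ = 12/(s-8)³

Final answer: 12/(s-8)³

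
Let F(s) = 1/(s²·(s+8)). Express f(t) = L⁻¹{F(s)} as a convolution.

1/(s²·(s+8)) = (1/s^2)·(1/(s+8)) = L{t}·L{e^(-8t)}. So f(t) = t*e^(-8t) = ∫₀ᵗ τ·e^(-8(t-τ)) dτ

Final answer: ∫₀ᵗ τ·e^(-8(t-τ)) dτ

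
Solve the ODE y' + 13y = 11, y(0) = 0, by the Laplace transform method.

sY + 13Y = 11/s. Y = 11/(s(s+13)). Partial fractions: Y = 11/13/s - 11/13/(s+13)

Final answer: y(t) = 11/13(1 - e^(-13t))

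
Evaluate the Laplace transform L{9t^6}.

L{9t^6} = 9 · L{t^6} = 9 · 720/s^7 = 6480/s^7

Final answer: 6480/s^7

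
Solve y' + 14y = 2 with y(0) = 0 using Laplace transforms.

sY + 14Y = 2/s. Y = 2/(s(s+14)). Partial fractions: Y = 1/7/s - 1/7/(s+14)

Final answer: y(t) = 1/7(1 - e^(-14t))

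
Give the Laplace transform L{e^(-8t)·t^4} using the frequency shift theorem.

L{e^(at)·t^n} = n!/(s-a)^(n+1), so L{e^(-8t)·t^4} = 24/(s+8)^5

Final answer: 24/(s+8)^5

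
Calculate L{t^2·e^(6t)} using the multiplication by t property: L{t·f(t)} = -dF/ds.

Using L{t^n·e^(at)} = n!/(s-a)^(n+1), L{t^2·e^(6t)} = 2/(s-6)^3

Final answer: 2/(s-6)^3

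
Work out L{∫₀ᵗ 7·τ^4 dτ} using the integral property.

L{∫₀ᵗ f(τ)dτ} = F(s)/s with f(t) = 7t^4. F(s) = 168/s^5, so L{∫₀ᵗ 7·τ^4 dτ} = (168/s^5)/s = 168/s^6. (Check: ∫₀ᵗ 7·τ^4 dτ = 7t^5/5.)

Final answer: 168/s^6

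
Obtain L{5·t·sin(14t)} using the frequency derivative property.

L{sin(14t)} = 14/(s² + 196). By L{t·f(t)} = -F'(s): -d/ds[14/(s² + 196)] = -(14)·(-2s)/(s² + 196)² = 28s/(s² + 196)². Then L{5·t·sin(14t)} = 5·28s/(s² + 196)² = 140s/(s² + 196)²

Final answer: 140s/(s² + 196)²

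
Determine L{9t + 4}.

L{9t + 4} = 9·L{t} + 4·L{1} = 9/s² + 4/s

Final answer: 9/s² + 4/s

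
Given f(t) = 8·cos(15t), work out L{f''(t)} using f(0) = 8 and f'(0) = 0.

F(s) = 8s/(s² + 225). L{f''(t)} = s²F(s) - sf(0) - f'(0) = 8s³/(s² + 225) - 8s = (8s³ - 8s(s² + 225))/(s² + 225) = -1800s/(s² + 225)

Final answer: -1800s/(s² + 225)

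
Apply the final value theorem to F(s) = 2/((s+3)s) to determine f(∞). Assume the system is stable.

f(∞) = lim_{s→0} sF(s) = lim_{s→0} 2/(s+3) = 2/3

Final answer: 2/3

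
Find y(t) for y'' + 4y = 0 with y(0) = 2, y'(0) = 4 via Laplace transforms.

L{y''} + 4L{y} = 0. s²Y - 2s - 4 + 4Y = 0. Y(s² + 4) = 2s + 4. Y = (2s + 4)/(s² + 4). Inverting: y(t) = 2cos(2t) + 2sin(2t)

Final answer: y(t) = 2cos(2t) + 2sin(2t)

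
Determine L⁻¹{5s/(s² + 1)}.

This is the form c·s/(s² + a²) with a = 1, c = 5. L⁻¹ = 5·cos(t)

Final answer: 5·cos(t)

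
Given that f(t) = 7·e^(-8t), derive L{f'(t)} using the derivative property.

f(0) = 7, F(s) = 7/(s+8). L{f'(t)} = s·F(s) - f(0) = 7s/(s+8) - 7 = (7s - 7(s+8))/(s+8) = -56/(s+8)

Final answer: -56/(s+8)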